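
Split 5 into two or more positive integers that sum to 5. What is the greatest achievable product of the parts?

6

Fill prod[k] for k=2..5: at each k try every first piece i and multiply by the better of (k−i) uncut or prod[k−i].
prod[2] = 1*max(1,0) = 1*1 = 1
prod[3] = 1*max(2,1) = 1*2 = 2
prod[4] = 2*max(2,1) = 2*2 = 4
prod[5] = 2*max(3,2) = 2*3 = 6
One optimal split: 3 + 2; product 3*2 = 6.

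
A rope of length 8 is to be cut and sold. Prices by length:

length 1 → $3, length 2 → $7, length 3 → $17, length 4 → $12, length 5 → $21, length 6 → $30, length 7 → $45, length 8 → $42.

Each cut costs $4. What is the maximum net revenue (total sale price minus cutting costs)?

44

Let r[k] be the best obtainable value from length k. For each k, try every first piece i and keep the best of price[i] + r[k−i] minus the 4 cut fee when i<k.
r[1] = 3
r[2] = 7
r[3] = 17
r[4] = 16  (first piece 1, then r[3]=17)
r[5] = 21
r[6] = 30  (first piece 3, then r[3]=17)
r[7] = 45
r[8] = 44  (first piece 1, then r[7]=45)
One optimal plan: pieces 7 + 1 (1 cut) → $48 − $4 = $44.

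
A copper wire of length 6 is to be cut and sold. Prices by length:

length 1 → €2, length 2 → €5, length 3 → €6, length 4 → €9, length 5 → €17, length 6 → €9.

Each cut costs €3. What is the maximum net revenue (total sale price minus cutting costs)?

16

Let v[k] be the best obtainable value from length k. For each k, try every first piece i and keep the best of price[i] + v[k−i] minus the 3 cut fee when i<k.
v[1] = 2
v[2] = 5
v[3] = 6
v[4] = 9
v[5] = 17
v[6] = 16  (first piece 1, then v[5]=17)
One optimal plan: pieces 5 + 1 (1 cut) → €19 − €3 = €16.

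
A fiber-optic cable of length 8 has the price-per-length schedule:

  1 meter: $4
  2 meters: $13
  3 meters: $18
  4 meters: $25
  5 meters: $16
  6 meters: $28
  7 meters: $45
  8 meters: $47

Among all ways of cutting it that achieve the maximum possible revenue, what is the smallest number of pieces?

Build r[k] bottom-up: r[k] = max over allowed piece i of (p[i] + r[k−i]).
r[1] = 4
r[2] = max(4+4, 13+0) = 13
r[3] = max(4+13, 13+4, 18+0) = 18
r[4] = max(4+18, 13+13, 18+4, 25+0) = 26
r[5] = max(4+26, 13+18, 18+13, 25+4, 16+0) = 31
r[6] = max(4+31, 13+26, 18+18, 25+13, 16+4, 28+0) = 39
r[7] = max(4+39, 13+31, 18+26, …, 28+4, 45+0) = 45
r[8] = max(4+45, 13+39, 18+31, …, 45+4, 47+0) = 52
Maximum revenue is $52.
Now minimize piece count subject to staying optimal: for each k, pieces[k] = 1 + min over i with p[i]+r[k−i]=r[k] of pieces[k−i].
pieces[5] = 2
pieces[6] = 3
pieces[7] = 1
pieces[8] = 4

4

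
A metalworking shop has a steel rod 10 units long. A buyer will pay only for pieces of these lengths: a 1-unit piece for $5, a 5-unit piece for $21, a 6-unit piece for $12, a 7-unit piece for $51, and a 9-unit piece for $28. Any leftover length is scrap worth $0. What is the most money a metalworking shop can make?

66

Let f[k] be the best obtainable value from length k. For each k, try every first piece i and keep the best of price[i] + f[k−i].
f[1] = 5
f[2] = 10  (first piece 1, then f[1]=5)
f[3] = 15  (first piece 1, then f[2]=10)
f[4] = 20  (first piece 1, then f[3]=15)
f[5] = 25  (first piece 1, then f[4]=20)
f[6] = 30  (first piece 1, then f[5]=25)
f[7] = 51
f[8] = 56  (first piece 1, then f[7]=51)
f[9] = 61  (first piece 1, then f[8]=56)
f[10] = 66  (first piece 1, then f[9]=61)
One optimal cutting: 7 + 1 + 1 + 1 → $66.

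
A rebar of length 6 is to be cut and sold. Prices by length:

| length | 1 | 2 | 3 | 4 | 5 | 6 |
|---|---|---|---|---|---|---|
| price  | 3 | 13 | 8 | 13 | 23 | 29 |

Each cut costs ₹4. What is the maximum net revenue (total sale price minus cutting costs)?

31

Let net[k] be the best obtainable value from length k. For each k, try every first piece i and keep the best of price[i] + net[k−i] minus the 4 cut fee when i<k.
net[1] = 3
net[2] = 13
net[3] = 12  (first piece 1, then net[2]=13)
net[4] = 22  (first piece 2, then net[2]=13)
net[5] = 23
net[6] = 31  (first piece 2, then net[4]=22)
One optimal plan: pieces 2 + 2 + 2 (2 cuts) → ₹39 − ₹8 = ₹31.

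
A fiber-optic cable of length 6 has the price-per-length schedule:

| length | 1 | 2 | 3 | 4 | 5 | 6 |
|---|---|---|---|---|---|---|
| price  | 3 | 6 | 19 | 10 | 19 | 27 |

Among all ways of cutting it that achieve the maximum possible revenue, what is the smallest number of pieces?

2

Let r[k] be the best obtainable value from length k. For each k, try every first piece i and keep the best of price[i] + r[k−i].
r[1] = 3
r[2] = max(3+3, 6+0) = 6
r[3] = max(3+6, 6+3, 19+0) = 19
r[4] = max(3+19, 6+6, 19+3, 10+0) = 22
r[5] = max(3+22, 6+19, 19+6, 10+3, 19+0) = 25
r[6] = max(3+25, 6+22, 19+19, 10+6, 19+3, 27+0) = 38
Maximum revenue is $38.
Now minimize piece count subject to staying optimal: for each k, pieces[k] = 1 + min over i with p[i]+r[k−i]=r[k] of pieces[k−i].
pieces[3] = 1
pieces[4] = 2
pieces[5] = 2
pieces[6] = 2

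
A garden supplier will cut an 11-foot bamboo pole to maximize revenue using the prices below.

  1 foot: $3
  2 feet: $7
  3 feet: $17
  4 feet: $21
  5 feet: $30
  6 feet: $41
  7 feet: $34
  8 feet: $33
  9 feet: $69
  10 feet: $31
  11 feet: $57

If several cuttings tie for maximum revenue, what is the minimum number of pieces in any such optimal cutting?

2

Consider every possible first cut. r[k] is the best of p[i]+r[k−i] over all sellable i≤k.
r[1] = 3
r[2] = 7
r[3] = 17
r[4] = 21
r[5] = 30
r[6] = 41
r[7] = 44  (first piece 1, then r[6]=41)
r[8] = 48  (first piece 2, then r[6]=41)
r[9] = 69
r[10] = 72  (first piece 1, then r[9]=69)
r[11] = 76  (first piece 2, then r[9]=69)
Maximum revenue is $76.
Now minimize piece count subject to staying optimal: for each k, pieces[k] = 1 + min over i with p[i]+r[k−i]=r[k] of pieces[k−i].
pieces[8] = 2
pieces[9] = 1
pieces[10] = 2
pieces[11] = 2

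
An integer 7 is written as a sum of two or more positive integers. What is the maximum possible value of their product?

12

Fill f[k] for k=2..7: at each k try every first piece i and multiply by the better of (k−i) uncut or f[k−i].
f[2] = 1*max(1,0) = 1*1 = 1
f[3] = max(1*2, 2*1) = 2
f[4] = max(1*3, 2*2, 3*1) = 4
f[5] = max(1*4, 2*3, 3*2, 4*1) = 6
f[6] = max(1*6, 2*4, 3*3, 4*2, 5*1) = 9
f[7] = max(1*9, 2*6, 3*4, 4*3, 5*2, 6*1) = 12
One optimal split: 3 + 2 + 2; product 3*2*2 = 12.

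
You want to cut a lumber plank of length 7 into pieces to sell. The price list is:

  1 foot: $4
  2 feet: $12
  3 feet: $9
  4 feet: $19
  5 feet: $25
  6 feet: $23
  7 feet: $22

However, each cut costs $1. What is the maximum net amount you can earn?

Let v[k] be the best obtainable value from length k. For each k, try every first piece i and keep the best of price[i] + v[k−i] minus the 1 cut fee when i<k.
v[1] = 4
v[2] = 12
v[3] = 15  (first piece 1, then v[2]=12)
v[4] = 23  (first piece 2, then v[2]=12)
v[5] = 26  (first piece 1, then v[4]=23)
v[6] = 34  (first piece 2, then v[4]=23)
v[7] = 37  (first piece 1, then v[6]=34)
One optimal plan: pieces 2 + 2 + 2 + 1 (3 cuts) → $40 − $3 = $37.

37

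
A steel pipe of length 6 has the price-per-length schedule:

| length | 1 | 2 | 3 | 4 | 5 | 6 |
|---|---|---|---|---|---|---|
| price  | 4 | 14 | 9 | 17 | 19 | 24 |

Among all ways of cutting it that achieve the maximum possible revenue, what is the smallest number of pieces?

3

Build r[k] bottom-up: r[k] = max over allowed piece i of (p[i] + r[k−i]).
r[1] = 4
r[2] = 14
r[3] = 18  (first piece 1, then r[2]=14)
r[4] = 28  (first piece 2, then r[2]=14)
r[5] = 32  (first piece 1, then r[4]=28)
r[6] = 42  (first piece 2, then r[4]=28)
Maximum revenue is $42.
Now minimize piece count subject to staying optimal: for each k, pieces[k] = 1 + min over i with p[i]+r[k−i]=r[k] of pieces[k−i].
pieces[3] = 2
pieces[4] = 2
pieces[5] = 3
pieces[6] = 3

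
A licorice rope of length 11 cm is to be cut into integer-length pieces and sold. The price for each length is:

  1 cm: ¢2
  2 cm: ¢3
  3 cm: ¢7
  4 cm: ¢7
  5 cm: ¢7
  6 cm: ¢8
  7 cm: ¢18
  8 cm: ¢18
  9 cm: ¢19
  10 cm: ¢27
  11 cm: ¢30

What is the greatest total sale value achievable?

30

Let v[k] be the best obtainable value from length k. For each k, try every first piece i and keep the best of price[i] + v[k−i].
v[1] = 2
v[2] = max(2+2, 3+0) = 4
v[3] = max(2+4, 3+2, 7+0) = 7
v[4] = max(2+7, 3+4, 7+2, 7+0) = 9
v[5] = max(2+9, 3+7, 7+4, 7+2, 7+0) = 11
v[6] = max(2+11, 3+9, 7+7, 7+4, 7+2, 8+0) = 14
v[7] = max(2+14, 3+11, 7+9, …, 8+2, 18+0) = 18
v[8] = max(2+18, 3+14, 7+11, …, 18+2, 18+0) = 20
v[9] = max(2+20, 3+18, 7+14, …, 18+2, 19+0) = 22
v[10] = max(2+22, 3+20, 7+18, …, 19+2, 27+0) = 27
v[11] = max(2+27, 3+22, 7+20, …, 27+2, 30+0) = 30
Best is to sell the whole 11-cm piece uncut for ¢30.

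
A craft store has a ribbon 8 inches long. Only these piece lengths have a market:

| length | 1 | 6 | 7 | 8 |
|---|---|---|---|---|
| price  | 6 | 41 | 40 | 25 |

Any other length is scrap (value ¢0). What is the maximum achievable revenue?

53

Consider every possible first cut. r[k] is the best of p[i]+r[k−i] over all sellable i≤k.
r[1] = 6
r[2] = 12  (first piece 1, then r[1]=6)
r[3] = 18  (first piece 1, then r[2]=12)
r[4] = 24  (first piece 1, then r[3]=18)
r[5] = 30  (first piece 1, then r[4]=24)
r[6] = 41
r[7] = 47  (first piece 1, then r[6]=41)
r[8] = 53  (first piece 1, then r[7]=47)
One optimal cutting: 6 + 1 + 1 → ¢53.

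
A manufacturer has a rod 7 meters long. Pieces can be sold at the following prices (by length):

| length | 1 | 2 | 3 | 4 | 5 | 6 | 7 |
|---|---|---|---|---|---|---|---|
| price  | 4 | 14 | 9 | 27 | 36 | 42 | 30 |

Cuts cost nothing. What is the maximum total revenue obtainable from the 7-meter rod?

50

Let best[k] be the best obtainable value from length k. For each k, try every first piece i and keep the best of price[i] + best[k−i].
best[1] = 4
best[2] = 14
best[3] = 18  (first piece 1, then best[2]=14)
best[4] = 28  (first piece 2, then best[2]=14)
best[5] = 36
best[6] = 42  (first piece 2, then best[4]=28)
best[7] = 50  (first piece 2, then best[5]=36)
One optimal cutting: 5 + 2 → $36 + $14 = $50.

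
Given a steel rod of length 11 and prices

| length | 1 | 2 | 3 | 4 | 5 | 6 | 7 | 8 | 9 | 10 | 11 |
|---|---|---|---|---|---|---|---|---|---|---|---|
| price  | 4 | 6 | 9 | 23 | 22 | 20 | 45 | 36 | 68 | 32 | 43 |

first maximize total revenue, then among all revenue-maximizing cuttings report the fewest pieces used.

Let r[k] be the best obtainable value from length k. For each k, try every first piece i and keep the best of price[i] + r[k−i].
r[1] = 4
r[2] = 8  (first piece 1, then r[1]=4)
r[3] = 12  (first piece 1, then r[2]=8)
r[4] = 23
r[5] = 27  (first piece 1, then r[4]=23)
r[6] = 31  (first piece 1, then r[5]=27)
r[7] = 45
r[8] = 49  (first piece 1, then r[7]=45)
r[9] = 68
r[10] = 72  (first piece 1, then r[9]=68)
r[11] = 76  (first piece 1, then r[10]=72)
Maximum revenue is $76.
Now minimize piece count subject to staying optimal: for each k, pieces[k] = 1 + min over i with p[i]+r[k−i]=r[k] of pieces[k−i].
pieces[8] = 2
pieces[9] = 1
pieces[10] = 2
pieces[11] = 3

3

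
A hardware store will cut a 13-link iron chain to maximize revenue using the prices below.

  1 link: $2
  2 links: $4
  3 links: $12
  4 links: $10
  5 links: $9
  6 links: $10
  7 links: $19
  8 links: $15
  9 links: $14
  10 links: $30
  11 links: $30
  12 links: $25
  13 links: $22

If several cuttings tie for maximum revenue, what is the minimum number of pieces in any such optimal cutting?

5

Build r[k] bottom-up: r[k] = max over allowed piece i of (p[i] + r[k−i]).
r[1] = 2
r[2] = max(2+2, 4+0) = 4
r[3] = max(2+4, 4+2, 12+0) = 12
r[4] = max(2+12, 4+4, 12+2, 10+0) = 14
r[5] = max(2+14, 4+12, 12+4, 10+2, 9+0) = 16
r[6] = max(2+16, 4+14, 12+12, 10+4, 9+2, 10+0) = 24
r[7] = max(2+24, 4+16, 12+14, …, 10+2, 19+0) = 26
r[8] = max(2+26, 4+24, 12+16, …, 19+2, 15+0) = 28
r[9] = max(2+28, 4+26, 12+24, …, 15+2, 14+0) = 36
r[10] = max(2+36, 4+28, 12+26, …, 14+2, 30+0) = 38
r[11] = max(2+38, 4+36, 12+28, …, 30+2, 30+0) = 40
r[12] = max(2+40, 4+38, 12+36, …, 30+2, 25+0) = 48
r[13] = max(2+48, 4+40, 12+38, …, 25+2, 22+0) = 50
Maximum revenue is $50.
Now minimize piece count subject to staying optimal: for each k, pieces[k] = 1 + min over i with p[i]+r[k−i]=r[k] of pieces[k−i].
pieces[10] = 4
pieces[11] = 4
pieces[12] = 4
pieces[13] = 5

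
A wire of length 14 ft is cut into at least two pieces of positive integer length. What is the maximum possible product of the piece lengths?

Let P[k] be the best product for length k (with at least one cut). For each first piece i, the rest contributes max(k−i, P[k−i]).
Small cases: P[2]=1, P[3]=2, P[4]=4, P[5]=6, P[6]=9.
P[7] = max(1*9, 2*6, 3*4, 4*3, 5*2, 6*1) = 12
P[8] = max(1*12, 2*9, 3*6, …, 6*2, 7*1) = 18
P[9] = max(1*18, 2*12, 3*9, …, 7*2, 8*1) = 27
P[10] = max(1*27, 2*18, 3*12, …, 8*2, 9*1) = 36
P[11] = max(1*36, 2*27, 3*18, …, 9*2, 10*1) = 54
P[12] = max(1*54, 2*36, 3*27, …, 10*2, 11*1) = 81
P[13] = max(1*81, 2*54, 3*36, …, 11*2, 12*1) = 108
P[14] = max(1*108, 2*81, 3*54, …, 12*2, 13*1) = 162
One optimal split: 3 + 3 + 3 + 3 + 2; product 3*3*3*3*2 = 162.

162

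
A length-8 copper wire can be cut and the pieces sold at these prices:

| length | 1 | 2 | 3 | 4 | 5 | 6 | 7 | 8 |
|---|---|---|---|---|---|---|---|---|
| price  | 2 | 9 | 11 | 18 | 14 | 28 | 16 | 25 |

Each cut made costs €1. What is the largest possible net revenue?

Build r[k] bottom-up: r[k] = max over allowed piece i of (p[i] + r[k−i]) − 1 per cut.
r[1] = 2
r[2] = 9
r[3] = 11
r[4] = 18
r[5] = 19  (first piece 1, then r[4]=18)
r[6] = 28
r[7] = 29  (first piece 1, then r[6]=28)
r[8] = 36  (first piece 2, then r[6]=28)
One optimal plan: pieces 6 + 2 (1 cut) → €37 − €1 = €36.

36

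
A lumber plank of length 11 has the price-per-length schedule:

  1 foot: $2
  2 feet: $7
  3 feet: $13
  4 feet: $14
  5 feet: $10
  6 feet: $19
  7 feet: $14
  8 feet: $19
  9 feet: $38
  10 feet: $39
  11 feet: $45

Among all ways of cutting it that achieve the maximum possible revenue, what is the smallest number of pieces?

Let r[k] be the best obtainable value from length k. For each k, try every first piece i and keep the best of price[i] + r[k−i].
r[1] = 2
r[2] = 7
r[3] = 13
r[4] = 15  (first piece 1, then r[3]=13)
r[5] = 20  (first piece 2, then r[3]=13)
r[6] = 26  (first piece 3, then r[3]=13)
r[7] = 28  (first piece 1, then r[6]=26)
r[8] = 33  (first piece 2, then r[6]=26)
r[9] = 39  (first piece 3, then r[6]=26)
r[10] = 41  (first piece 1, then r[9]=39)
r[11] = 46  (first piece 2, then r[9]=39)
Maximum revenue is $46.
Now minimize piece count subject to staying optimal: for each k, pieces[k] = 1 + min over i with p[i]+r[k−i]=r[k] of pieces[k−i].
pieces[8] = 3
pieces[9] = 3
pieces[10] = 4
pieces[11] = 4

4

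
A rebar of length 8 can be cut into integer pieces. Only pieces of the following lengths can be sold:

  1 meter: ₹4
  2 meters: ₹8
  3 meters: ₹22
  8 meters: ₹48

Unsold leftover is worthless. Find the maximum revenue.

52

Let f[k] be the best obtainable value from length k. For each k, try every first piece i and keep the best of price[i] + f[k−i].
f[1] = 4
f[2] = 8  (first piece 1, then f[1]=4)
f[3] = 22
f[4] = 26  (first piece 1, then f[3]=22)
f[5] = 30  (first piece 1, then f[4]=26)
f[6] = 44  (first piece 3, then f[3]=22)
f[7] = 48  (first piece 1, then f[6]=44)
f[8] = 52  (first piece 1, then f[7]=48)
One optimal cutting: 3 + 3 + 1 + 1 → ₹52.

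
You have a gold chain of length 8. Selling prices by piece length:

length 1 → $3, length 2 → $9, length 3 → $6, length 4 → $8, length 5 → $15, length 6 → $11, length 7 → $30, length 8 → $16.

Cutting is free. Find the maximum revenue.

36

Consider every possible first cut. v[k] is the best of p[i]+v[k−i] over all sellable i≤k.
v[1] = 3
v[2] = max(3+3, 9+0) = 9
v[3] = max(3+9, 9+3, 6+0) = 12
v[4] = max(3+12, 9+9, 6+3, 8+0) = 18
v[5] = max(3+18, 9+12, 6+9, 8+3, 15+0) = 21
v[6] = max(3+21, 9+18, 6+12, 8+9, 15+3, 11+0) = 27
v[7] = max(3+27, 9+21, 6+18, …, 11+3, 30+0) = 30
v[8] = max(3+30, 9+27, 6+21, …, 30+3, 16+0) = 36
One optimal cutting: 2 + 2 + 2 + 2 → $9 + $9 + $9 + $9 = $36.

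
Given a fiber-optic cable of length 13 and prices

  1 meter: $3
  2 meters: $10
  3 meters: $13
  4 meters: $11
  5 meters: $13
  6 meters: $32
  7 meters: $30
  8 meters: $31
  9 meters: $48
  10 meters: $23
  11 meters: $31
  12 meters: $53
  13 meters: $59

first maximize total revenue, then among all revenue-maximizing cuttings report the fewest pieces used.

3

Build r[k] bottom-up: r[k] = max over allowed piece i of (p[i] + r[k−i]).
r[1] = 3
r[2] = 10
r[3] = 13  (first piece 1, then r[2]=10)
r[4] = 20  (first piece 2, then r[2]=10)
r[5] = 23  (first piece 1, then r[4]=20)
r[6] = 32
r[7] = 35  (first piece 1, then r[6]=32)
r[8] = 42  (first piece 2, then r[6]=32)
r[9] = 48
r[10] = 52  (first piece 2, then r[8]=42)
r[11] = 58  (first piece 2, then r[9]=48)
r[12] = 64  (first piece 6, then r[6]=32)
r[13] = 68  (first piece 2, then r[11]=58)
Maximum revenue is $68.
Now minimize piece count subject to staying optimal: for each k, pieces[k] = 1 + min over i with p[i]+r[k−i]=r[k] of pieces[k−i].
pieces[10] = 3
pieces[11] = 2
pieces[12] = 2
pieces[13] = 3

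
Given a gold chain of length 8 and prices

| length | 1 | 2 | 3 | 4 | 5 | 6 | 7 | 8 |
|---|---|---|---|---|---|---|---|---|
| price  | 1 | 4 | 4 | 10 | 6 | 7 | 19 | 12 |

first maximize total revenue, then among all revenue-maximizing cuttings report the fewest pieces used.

2

Consider every possible first cut. r[k] is the best of p[i]+r[k−i] over all sellable i≤k.
r[1] = 1
r[2] = max(1+1, 4+0) = 4
r[3] = max(1+4, 4+1, 4+0) = 5
r[4] = max(1+5, 4+4, 4+1, 10+0) = 10
r[5] = max(1+10, 4+5, 4+4, 10+1, 6+0) = 11
r[6] = max(1+11, 4+10, 4+5, 10+4, 6+1, 7+0) = 14
r[7] = max(1+14, 4+11, 4+10, …, 7+1, 19+0) = 19
r[8] = max(1+19, 4+14, 4+11, …, 19+1, 12+0) = 20
Maximum revenue is $20.
Now minimize piece count subject to staying optimal: for each k, pieces[k] = 1 + min over i with p[i]+r[k−i]=r[k] of pieces[k−i].
pieces[5] = 2
pieces[6] = 2
pieces[7] = 1
pieces[8] = 2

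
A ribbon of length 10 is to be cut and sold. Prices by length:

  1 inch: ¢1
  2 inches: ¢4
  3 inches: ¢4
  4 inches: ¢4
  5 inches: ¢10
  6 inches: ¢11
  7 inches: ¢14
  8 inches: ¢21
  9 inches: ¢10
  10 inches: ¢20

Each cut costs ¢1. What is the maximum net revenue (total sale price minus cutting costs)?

24

Let net[k] be the best obtainable value from length k. For each k, try every first piece i and keep the best of price[i] + net[k−i] minus the 1 cut fee when i<k.
net[1] = 1
net[2] = 4
net[3] = 4  (first piece 1, then net[2]=4)
net[4] = 7  (first piece 2, then net[2]=4)
net[5] = 10
net[6] = 11
net[7] = 14
net[8] = 21
net[9] = 21  (first piece 1, then net[8]=21)
net[10] = 24  (first piece 2, then net[8]=21)
One optimal plan: pieces 8 + 2 (1 cut) → ¢25 − ¢1 = ¢24.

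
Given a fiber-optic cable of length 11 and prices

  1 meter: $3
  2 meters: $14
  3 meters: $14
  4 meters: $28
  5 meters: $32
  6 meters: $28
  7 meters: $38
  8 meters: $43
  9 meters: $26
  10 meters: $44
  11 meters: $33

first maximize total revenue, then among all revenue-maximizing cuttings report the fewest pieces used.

3

Consider every possible first cut. r[k] is the best of p[i]+r[k−i] over all sellable i≤k.
r[1] = 3
r[2] = max(3+3, 14+0) = 14
r[3] = max(3+14, 14+3, 14+0) = 17
r[4] = max(3+17, 14+14, 14+3, 28+0) = 28
r[5] = max(3+28, 14+17, 14+14, 28+3, 32+0) = 32
r[6] = max(3+32, 14+28, 14+17, 28+14, 32+3, 28+0) = 42
r[7] = max(3+42, 14+32, 14+28, …, 28+3, 38+0) = 46
r[8] = max(3+46, 14+42, 14+32, …, 38+3, 43+0) = 56
r[9] = max(3+56, 14+46, 14+42, …, 43+3, 26+0) = 60
r[10] = max(3+60, 14+56, 14+46, …, 26+3, 44+0) = 70
r[11] = max(3+70, 14+60, 14+56, …, 44+3, 33+0) = 74
Maximum revenue is $74.
Now minimize piece count subject to staying optimal: for each k, pieces[k] = 1 + min over i with p[i]+r[k−i]=r[k] of pieces[k−i].
pieces[8] = 2
pieces[9] = 2
pieces[10] = 3
pieces[11] = 3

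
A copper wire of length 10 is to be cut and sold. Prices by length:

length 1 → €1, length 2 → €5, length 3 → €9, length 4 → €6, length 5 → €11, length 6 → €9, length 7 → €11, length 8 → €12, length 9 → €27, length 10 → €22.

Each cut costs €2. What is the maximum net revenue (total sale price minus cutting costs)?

26

Consider every possible first cut. net[k] is the best of p[i]+net[k−i] over all sellable i≤k, charging 2 whenever i<k.
net[1] = 1
net[2] = max(1+1-2, 5+0) = 5
net[3] = max(1+5-2, 5+1-2, 9+0) = 9
net[4] = max(1+9-2, 5+5-2, 9+1-2, 6+0) = 8
net[5] = max(1+8-2, 5+9-2, 9+5-2, 6+1-2, 11+0) = 12
net[6] = max(1+12-2, 5+8-2, 9+9-2, 6+5-2, 11+1-2, 9+0) = 16
net[7] = max(1+16-2, 5+12-2, 9+8-2, …, 9+1-2, 11+0) = 15
net[8] = max(1+15-2, 5+16-2, 9+12-2, …, 11+1-2, 12+0) = 19
net[9] = max(1+19-2, 5+15-2, 9+16-2, …, 12+1-2, 27+0) = 27
net[10] = max(1+27-2, 5+19-2, 9+15-2, …, 27+1-2, 22+0) = 26
One optimal plan: pieces 9 + 1 (1 cut) → €28 − €2 = €26.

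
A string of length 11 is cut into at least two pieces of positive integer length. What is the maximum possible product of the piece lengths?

Let prod[k] be the best product for length k (with at least one cut). For each first piece i, the rest contributes max(k−i, prod[k−i]).
Small cases: prod[2]=1, prod[3]=2, prod[4]=4.
prod[5] = 2*max(3,2) = 2*3 = 6
prod[6] = 3*max(3,2) = 3*3 = 9
prod[7] = 2*max(5,6) = 2*6 = 12
prod[8] = 2*max(6,9) = 2*9 = 18
prod[9] = 3*max(6,9) = 3*9 = 27
prod[10] = 2*max(8,18) = 2*18 = 36
prod[11] = 2*max(9,27) = 2*27 = 54
One optimal split: 3 + 3 + 3 + 2; product 3*3*3*2 = 54.

54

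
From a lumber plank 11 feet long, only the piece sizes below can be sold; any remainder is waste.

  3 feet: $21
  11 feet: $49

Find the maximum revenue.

Consider every possible first cut. r[k] is the best of p[i]+r[k−i] over all sellable i≤k.
r[1] = 0
r[2] = 0
r[3] = 21
r[4] = 21
r[5] = 21
r[6] = 42  (first piece 3, then r[3]=21)
r[7] = 42
r[8] = 42
r[9] = 63  (first piece 3, then r[6]=42)
r[10] = 63
r[11] = 63
One optimal cutting: pieces 3 + 3 + 3 with 2 feet of scrap → $63.

63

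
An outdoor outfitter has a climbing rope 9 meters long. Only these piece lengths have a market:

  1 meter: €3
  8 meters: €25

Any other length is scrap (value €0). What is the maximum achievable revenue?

Build best[k] bottom-up: best[k] = max over allowed piece i of (p[i] + best[k−i]).
best[1] = 3
best[2] = 6  (first piece 1, then best[1]=3)
best[3] = 9  (first piece 1, then best[2]=6)
best[4] = 12  (first piece 1, then best[3]=9)
best[5] = 15  (first piece 1, then best[4]=12)
best[6] = 18  (first piece 1, then best[5]=15)
best[7] = 21  (first piece 1, then best[6]=18)
best[8] = 25
best[9] = 28  (first piece 1, then best[8]=25)
One optimal cutting: 8 + 1 → €28.

28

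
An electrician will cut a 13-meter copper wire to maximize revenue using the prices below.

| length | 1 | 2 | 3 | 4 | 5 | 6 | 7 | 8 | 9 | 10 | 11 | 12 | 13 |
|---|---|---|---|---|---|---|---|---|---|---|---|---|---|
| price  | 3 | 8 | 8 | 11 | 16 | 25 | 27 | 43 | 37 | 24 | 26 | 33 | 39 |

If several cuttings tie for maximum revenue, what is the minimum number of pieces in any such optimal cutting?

Build r[k] bottom-up: r[k] = max over allowed piece i of (p[i] + r[k−i]).
r[1] = 3
r[2] = max(3+3, 8+0) = 8
r[3] = max(3+8, 8+3, 8+0) = 11
r[4] = max(3+11, 8+8, 8+3, 11+0) = 16
r[5] = max(3+16, 8+11, 8+8, 11+3, 16+0) = 19
r[6] = max(3+19, 8+16, 8+11, 11+8, 16+3, 25+0) = 25
r[7] = max(3+25, 8+19, 8+16, …, 25+3, 27+0) = 28
r[8] = max(3+28, 8+25, 8+19, …, 27+3, 43+0) = 43
r[9] = max(3+43, 8+28, 8+25, …, 43+3, 37+0) = 46
r[10] = max(3+46, 8+43, 8+28, …, 37+3, 24+0) = 51
r[11] = max(3+51, 8+46, 8+43, …, 24+3, 26+0) = 54
r[12] = max(3+54, 8+51, 8+46, …, 26+3, 33+0) = 59
r[13] = max(3+59, 8+54, 8+51, …, 33+3, 39+0) = 62
Maximum revenue is €62.
Now minimize piece count subject to staying optimal: for each k, pieces[k] = 1 + min over i with p[i]+r[k−i]=r[k] of pieces[k−i].
pieces[10] = 2
pieces[11] = 3
pieces[12] = 3
pieces[13] = 4

4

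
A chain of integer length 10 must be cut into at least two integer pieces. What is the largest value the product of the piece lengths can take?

36

Define prod[k] = max over 1≤i<k of i · max(k−i, prod[k−i]); the inner max lets the remainder stay uncut if that's better.
prod[2] = 1*max(1,0) = 1*1 = 1
prod[3] = 1*max(2,1) = 1*2 = 2
prod[4] = 2*max(2,1) = 2*2 = 4
prod[5] = 2*max(3,2) = 2*3 = 6
prod[6] = 3*max(3,2) = 3*3 = 9
prod[7] = 2*max(5,6) = 2*6 = 12
prod[8] = 2*max(6,9) = 2*9 = 18
prod[9] = 3*max(6,9) = 3*9 = 27
prod[10] = 2*max(8,18) = 2*18 = 36
One optimal split: 3 + 3 + 2 + 2; product 3*3*2*2 = 36.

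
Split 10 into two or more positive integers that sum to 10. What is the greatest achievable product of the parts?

Let m[k] be the best product for length k (with at least one cut). For each first piece i, the rest contributes max(k−i, m[k−i]).
m[2] = 1*max(1,0) = 1*1 = 1
m[3] = 1*max(2,1) = 1*2 = 2
m[4] = 2*max(2,1) = 2*2 = 4
m[5] = 2*max(3,2) = 2*3 = 6
m[6] = 3*max(3,2) = 3*3 = 9
m[7] = 2*max(5,6) = 2*6 = 12
m[8] = 2*max(6,9) = 2*9 = 18
m[9] = 3*max(6,9) = 3*9 = 27
m[10] = 2*max(8,18) = 2*18 = 36
One optimal split: 3 + 3 + 2 + 2; product 3*3*2*2 = 36.

36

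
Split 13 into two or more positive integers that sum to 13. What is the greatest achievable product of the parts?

Let f[k] be the best product for length k (with at least one cut). For each first piece i, the rest contributes max(k−i, f[k−i]).
f[2] = 1*max(1,0) = 1*1 = 1
f[3] = 1*max(2,1) = 1*2 = 2
f[4] = 2*max(2,1) = 2*2 = 4
f[5] = 2*max(3,2) = 2*3 = 6
f[6] = 3*max(3,2) = 3*3 = 9
f[7] = 2*max(5,6) = 2*6 = 12
f[8] = 2*max(6,9) = 2*9 = 18
f[9] = 3*max(6,9) = 3*9 = 27
f[10] = 2*max(8,18) = 2*18 = 36
f[11] = 2*max(9,27) = 2*27 = 54
f[12] = 3*max(9,27) = 3*27 = 81
f[13] = 2*max(11,54) = 2*54 = 108
One optimal split: 3 + 3 + 3 + 2 + 2; product 3*3*3*2*2 = 108.

108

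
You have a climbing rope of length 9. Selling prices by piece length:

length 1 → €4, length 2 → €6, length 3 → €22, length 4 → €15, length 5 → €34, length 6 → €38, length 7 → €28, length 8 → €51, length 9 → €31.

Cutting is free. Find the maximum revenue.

66

Build R[k] bottom-up: R[k] = max over allowed piece i of (p[i] + R[k−i]).
R[1] = 4
R[2] = 8  (first piece 1, then R[1]=4)
R[3] = 22
R[4] = 26  (first piece 1, then R[3]=22)
R[5] = 34
R[6] = 44  (first piece 3, then R[3]=22)
R[7] = 48  (first piece 1, then R[6]=44)
R[8] = 56  (first piece 3, then R[5]=34)
R[9] = 66  (first piece 3, then R[6]=44)
One optimal cutting: 3 + 3 + 3 → €22 + €22 + €22 = €66.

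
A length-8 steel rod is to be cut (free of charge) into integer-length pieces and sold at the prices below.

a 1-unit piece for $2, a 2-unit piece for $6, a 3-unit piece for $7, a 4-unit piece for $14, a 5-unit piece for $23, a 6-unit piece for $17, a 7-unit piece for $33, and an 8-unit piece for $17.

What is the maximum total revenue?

35

Let best[k] be the best obtainable value from length k. For each k, try every first piece i and keep the best of price[i] + best[k−i].
best[1] = 2
best[2] = 6
best[3] = 8  (first piece 1, then best[2]=6)
best[4] = 14
best[5] = 23
best[6] = 25  (first piece 1, then best[5]=23)
best[7] = 33
best[8] = 35  (first piece 1, then best[7]=33)
One optimal cutting: 7 + 1 → $33 + $2 = $35.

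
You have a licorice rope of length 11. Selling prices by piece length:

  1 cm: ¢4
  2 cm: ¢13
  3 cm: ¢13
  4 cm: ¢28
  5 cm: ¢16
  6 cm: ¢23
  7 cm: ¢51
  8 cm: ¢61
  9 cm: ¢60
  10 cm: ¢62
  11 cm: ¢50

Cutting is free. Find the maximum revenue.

Build best[k] bottom-up: best[k] = max over allowed piece i of (p[i] + best[k−i]).
best[1] = 4
best[2] = 13
best[3] = 17  (first piece 1, then best[2]=13)
best[4] = 28
best[5] = 32  (first piece 1, then best[4]=28)
best[6] = 41  (first piece 2, then best[4]=28)
best[7] = 51
best[8] = 61
best[9] = 65  (first piece 1, then best[8]=61)
best[10] = 74  (first piece 2, then best[8]=61)
best[11] = 79  (first piece 4, then best[7]=51)
One optimal cutting: 7 + 4 → ¢51 + ¢28 = ¢79.

79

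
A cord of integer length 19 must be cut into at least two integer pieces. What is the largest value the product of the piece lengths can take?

Let f[k] be the best product for length k (with at least one cut). For each first piece i, the rest contributes max(k−i, f[k−i]).
f[2] = 1·max(1,0) = 1·1 = 1
f[3] = max(1·2, 2·1) = 2
f[4] = max(1·3, 2·2, 3·1) = 4
f[5] = max(1·4, 2·3, 3·2, 4·1) = 6
f[6] = max(1·6, 2·4, 3·3, 4·2, 5·1) = 9
f[7] = max(1·9, 2·6, 3·4, 4·3, 5·2, 6·1) = 12
f[8] = max(1·12, 2·9, 3·6, …, 6·2, 7·1) = 18
f[9] = max(1·18, 2·12, 3·9, …, 7·2, 8·1) = 27
f[10] = max(1·27, 2·18, 3·12, …, 8·2, 9·1) = 36
f[11] = max(1·36, 2·27, 3·18, …, 9·2, 10·1) = 54
f[12] = max(1·54, 2·36, 3·27, …, 10·2, 11·1) = 81
f[13] = max(1·81, 2·54, 3·36, …, 11·2, 12·1) = 108
f[14] = max(1·108, 2·81, 3·54, …, 12·2, 13·1) = 162
f[15] = max(1·162, 2·108, 3·81, …, 13·2, 14·1) = 243
f[16] = max(1·243, 2·162, 3·108, …, 14·2, 15·1) = 324
f[17] = max(1·324, 2·243, 3·162, …, 15·2, 16·1) = 486
f[18] = max(1·486, 2·324, 3·243, …, 16·2, 17·1) = 729
f[19] = max(1·729, 2·486, 3·324, …, 17·2, 18·1) = 972
One optimal split: 3 + 3 + 3 + 3 + 3 + 2 + 2; product 3·3·3·3·3·2·2 = 972.

972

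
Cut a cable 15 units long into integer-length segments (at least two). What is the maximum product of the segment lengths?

Fill f[k] for k=2..15: at each k try every first piece i and multiply by the better of (k−i) uncut or f[k−i].
f[2] = 1×max(1,0) = 1×1 = 1
f[3] = 1×max(2,1) = 1×2 = 2
f[4] = 2×max(2,1) = 2×2 = 4
f[5] = 2×max(3,2) = 2×3 = 6
f[6] = 3×max(3,2) = 3×3 = 9
f[7] = 2×max(5,6) = 2×6 = 12
f[8] = 2×max(6,9) = 2×9 = 18
f[9] = 3×max(6,9) = 3×9 = 27
f[10] = 2×max(8,18) = 2×18 = 36
f[11] = 2×max(9,27) = 2×27 = 54
f[12] = 3×max(9,27) = 3×27 = 81
f[13] = 2×max(11,54) = 2×54 = 108
f[14] = 2×max(12,81) = 2×81 = 162
f[15] = 3×max(12,81) = 3×81 = 243
One optimal split: 3 + 3 + 3 + 3 + 3; product 3×3×3×3×3 = 243.

243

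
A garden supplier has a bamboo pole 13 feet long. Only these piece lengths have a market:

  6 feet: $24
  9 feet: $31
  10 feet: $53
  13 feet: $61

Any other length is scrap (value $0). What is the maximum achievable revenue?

Build f[k] bottom-up: f[k] = max over allowed piece i of (p[i] + f[k−i]).
f[1] = 0
f[2] = 0
f[3] = 0
f[4] = 0
f[5] = 0
f[6] = 24
f[7] = 24
f[8] = 24
f[9] = 31
f[10] = 53
f[11] = 53
f[12] = 53
f[13] = 61
One optimal cutting: 13 → $61.

61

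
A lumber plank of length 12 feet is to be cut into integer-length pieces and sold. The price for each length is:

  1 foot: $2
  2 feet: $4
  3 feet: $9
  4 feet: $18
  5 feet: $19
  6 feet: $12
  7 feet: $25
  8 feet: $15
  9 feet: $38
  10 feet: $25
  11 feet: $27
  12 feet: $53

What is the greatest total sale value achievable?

54

Let v[k] be the best obtainable value from length k. For each k, try every first piece i and keep the best of price[i] + v[k−i].
v[1] = 2
v[2] = max(2+2, 4+0) = 4
v[3] = max(2+4, 4+2, 9+0) = 9
v[4] = max(2+9, 4+4, 9+2, 18+0) = 18
v[5] = max(2+18, 4+9, 9+4, 18+2, 19+0) = 20
v[6] = max(2+20, 4+18, 9+9, 18+4, 19+2, 12+0) = 22
v[7] = max(2+22, 4+20, 9+18, …, 12+2, 25+0) = 27
v[8] = max(2+27, 4+22, 9+20, …, 25+2, 15+0) = 36
v[9] = max(2+36, 4+27, 9+22, …, 15+2, 38+0) = 38
v[10] = max(2+38, 4+36, 9+27, …, 38+2, 25+0) = 40
v[11] = max(2+40, 4+38, 9+36, …, 25+2, 27+0) = 45
v[12] = max(2+45, 4+40, 9+38, …, 27+2, 53+0) = 54
One optimal cutting: 4 + 4 + 4 → $18 + $18 + $18 = $54.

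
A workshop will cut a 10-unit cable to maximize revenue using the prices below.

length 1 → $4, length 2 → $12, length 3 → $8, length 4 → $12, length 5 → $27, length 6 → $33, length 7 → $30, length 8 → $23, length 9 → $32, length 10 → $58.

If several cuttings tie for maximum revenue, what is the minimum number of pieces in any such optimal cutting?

5

Build r[k] bottom-up: r[k] = max over allowed piece i of (p[i] + r[k−i]).
r[1] = 4
r[2] = max(4+4, 12+0) = 12
r[3] = max(4+12, 12+4, 8+0) = 16
r[4] = max(4+16, 12+12, 8+4, 12+0) = 24
r[5] = max(4+24, 12+16, 8+12, 12+4, 27+0) = 28
r[6] = max(4+28, 12+24, 8+16, 12+12, 27+4, 33+0) = 36
r[7] = max(4+36, 12+28, 8+24, …, 33+4, 30+0) = 40
r[8] = max(4+40, 12+36, 8+28, …, 30+4, 23+0) = 48
r[9] = max(4+48, 12+40, 8+36, …, 23+4, 32+0) = 52
r[10] = max(4+52, 12+48, 8+40, …, 32+4, 58+0) = 60
Maximum revenue is $60.
Now minimize piece count subject to staying optimal: for each k, pieces[k] = 1 + min over i with p[i]+r[k−i]=r[k] of pieces[k−i].
pieces[7] = 4
pieces[8] = 4
pieces[9] = 5
pieces[10] = 5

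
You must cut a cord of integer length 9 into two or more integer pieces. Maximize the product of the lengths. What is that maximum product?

27

Fill P[k] for k=2..9: at each k try every first piece i and multiply by the better of (k−i) uncut or P[k−i].
P[2] = 1·max(1,0) = 1·1 = 1
P[3] = max(1·2, 2·1) = 2
P[4] = max(1·3, 2·2, 3·1) = 4
P[5] = max(1·4, 2·3, 3·2, 4·1) = 6
P[6] = max(1·6, 2·4, 3·3, 4·2, 5·1) = 9
P[7] = max(1·9, 2·6, 3·4, 4·3, 5·2, 6·1) = 12
P[8] = max(1·12, 2·9, 3·6, …, 6·2, 7·1) = 18
P[9] = max(1·18, 2·12, 3·9, …, 7·2, 8·1) = 27
One optimal split: 3 + 3 + 3; product 3·3·3 = 27.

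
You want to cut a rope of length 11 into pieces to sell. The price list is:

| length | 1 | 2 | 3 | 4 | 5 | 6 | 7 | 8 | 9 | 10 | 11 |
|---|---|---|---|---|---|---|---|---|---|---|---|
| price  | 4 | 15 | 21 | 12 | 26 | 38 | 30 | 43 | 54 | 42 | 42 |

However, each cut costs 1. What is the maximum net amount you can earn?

Build r[k] bottom-up: r[k] = max over allowed piece i of (p[i] + r[k−i]) − 1 per cut.
r[1] = 4
r[2] = 15
r[3] = 21
r[4] = 29  (first piece 2, then r[2]=15)
r[5] = 35  (first piece 2, then r[3]=21)
r[6] = 43  (first piece 2, then r[4]=29)
r[7] = 49  (first piece 2, then r[5]=35)
r[8] = 57  (first piece 2, then r[6]=43)
r[9] = 63  (first piece 2, then r[7]=49)
r[10] = 71  (first piece 2, then r[8]=57)
r[11] = 77  (first piece 2, then r[9]=63)
One optimal plan: pieces 3 + 2 + 2 + 2 + 2 (4 cuts) → 81 − 4 = 77.

77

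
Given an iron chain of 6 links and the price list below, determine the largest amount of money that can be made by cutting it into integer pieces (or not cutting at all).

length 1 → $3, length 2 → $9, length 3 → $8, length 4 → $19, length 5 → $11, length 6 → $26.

28

Let R[k] be the best obtainable value from length k. For each k, try every first piece i and keep the best of price[i] + R[k−i].
R[1] = 3
R[2] = max(3+3, 9+0) = 9
R[3] = max(3+9, 9+3, 8+0) = 12
R[4] = max(3+12, 9+9, 8+3, 19+0) = 19
R[5] = max(3+19, 9+12, 8+9, 19+3, 11+0) = 22
R[6] = max(3+22, 9+19, 8+12, 19+9, 11+3, 26+0) = 28
One optimal cutting: 4 + 2 → $19 + $9 = $28.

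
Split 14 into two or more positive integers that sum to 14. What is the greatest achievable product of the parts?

162

Fill f[k] for k=2..14: at each k try every first piece i and multiply by the better of (k−i) uncut or f[k−i].
f[2] = 1*max(1,0) = 1*1 = 1
f[3] = 1*max(2,1) = 1*2 = 2
f[4] = 2*max(2,1) = 2*2 = 4
f[5] = 2*max(3,2) = 2*3 = 6
f[6] = 3*max(3,2) = 3*3 = 9
f[7] = 2*max(5,6) = 2*6 = 12
f[8] = 2*max(6,9) = 2*9 = 18
f[9] = 3*max(6,9) = 3*9 = 27
f[10] = 2*max(8,18) = 2*18 = 36
f[11] = 2*max(9,27) = 2*27 = 54
f[12] = 3*max(9,27) = 3*27 = 81
f[13] = 2*max(11,54) = 2*54 = 108
f[14] = 2*max(12,81) = 2*81 = 162
One optimal split: 3 + 3 + 3 + 3 + 2; product 3*3*3*3*2 = 162.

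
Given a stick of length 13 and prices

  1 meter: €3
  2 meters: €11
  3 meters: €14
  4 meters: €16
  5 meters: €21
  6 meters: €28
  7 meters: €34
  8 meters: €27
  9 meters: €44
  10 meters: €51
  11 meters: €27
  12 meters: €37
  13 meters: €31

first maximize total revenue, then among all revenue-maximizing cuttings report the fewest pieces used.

Let r[k] be the best obtainable value from length k. For each k, try every first piece i and keep the best of price[i] + r[k−i].
r[1] = 3
r[2] = 11
r[3] = 14  (first piece 1, then r[2]=11)
r[4] = 22  (first piece 2, then r[2]=11)
r[5] = 25  (first piece 1, then r[4]=22)
r[6] = 33  (first piece 2, then r[4]=22)
r[7] = 36  (first piece 1, then r[6]=33)
r[8] = 44  (first piece 2, then r[6]=33)
r[9] = 47  (first piece 1, then r[8]=44)
r[10] = 55  (first piece 2, then r[8]=44)
r[11] = 58  (first piece 1, then r[10]=55)
r[12] = 66  (first piece 2, then r[10]=55)
r[13] = 69  (first piece 1, then r[12]=66)
Maximum revenue is €69.
Now minimize piece count subject to staying optimal: for each k, pieces[k] = 1 + min over i with p[i]+r[k−i]=r[k] of pieces[k−i].
pieces[10] = 5
pieces[11] = 5
pieces[12] = 6
pieces[13] = 6

6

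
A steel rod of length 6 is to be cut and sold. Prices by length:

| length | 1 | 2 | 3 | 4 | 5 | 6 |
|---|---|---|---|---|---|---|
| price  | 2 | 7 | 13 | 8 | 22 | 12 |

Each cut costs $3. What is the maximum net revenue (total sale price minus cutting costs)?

23

Consider every possible first cut. net[k] is the best of p[i]+net[k−i] over all sellable i≤k, charging 3 whenever i<k.
net[1] = 2
net[2] = max(2+2-3, 7+0) = 7
net[3] = max(2+7-3, 7+2-3, 13+0) = 13
net[4] = max(2+13-3, 7+7-3, 13+2-3, 8+0) = 12
net[5] = max(2+12-3, 7+13-3, 13+7-3, 8+2-3, 22+0) = 22
net[6] = max(2+22-3, 7+12-3, 13+13-3, 8+7-3, 22+2-3, 12+0) = 23
One optimal plan: pieces 3 + 3 (1 cut) → $26 − $3 = $23.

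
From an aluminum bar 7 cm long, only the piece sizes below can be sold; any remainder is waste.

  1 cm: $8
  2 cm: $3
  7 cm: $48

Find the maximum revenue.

Consider every possible first cut. r[k] is the best of p[i]+r[k−i] over all sellable i≤k.
r[1] = 8
r[2] = 16  (first piece 1, then r[1]=8)
r[3] = 24  (first piece 1, then r[2]=16)
r[4] = 32  (first piece 1, then r[3]=24)
r[5] = 40  (first piece 1, then r[4]=32)
r[6] = 48  (first piece 1, then r[5]=40)
r[7] = 56  (first piece 1, then r[6]=48)
One optimal cutting: 1 + 1 + 1 + 1 + 1 + 1 + 1 → $56.

56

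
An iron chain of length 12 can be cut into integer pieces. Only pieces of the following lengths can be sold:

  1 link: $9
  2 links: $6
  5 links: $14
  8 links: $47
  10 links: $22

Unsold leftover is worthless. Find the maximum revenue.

Build best[k] bottom-up: best[k] = max over allowed piece i of (p[i] + best[k−i]).
best[1] = 9
best[2] = 18  (first piece 1, then best[1]=9)
best[3] = 27  (first piece 1, then best[2]=18)
best[4] = 36  (first piece 1, then best[3]=27)
best[5] = 45  (first piece 1, then best[4]=36)
best[6] = 54  (first piece 1, then best[5]=45)
best[7] = 63  (first piece 1, then best[6]=54)
best[8] = 72  (first piece 1, then best[7]=63)
best[9] = 81  (first piece 1, then best[8]=72)
best[10] = 90  (first piece 1, then best[9]=81)
best[11] = 99  (first piece 1, then best[10]=90)
best[12] = 108  (first piece 1, then best[11]=99)
One optimal cutting: 1 + 1 + 1 + 1 + 1 + 1 + 1 + 1 + 1 + 1 + 1 + 1 → $108.

108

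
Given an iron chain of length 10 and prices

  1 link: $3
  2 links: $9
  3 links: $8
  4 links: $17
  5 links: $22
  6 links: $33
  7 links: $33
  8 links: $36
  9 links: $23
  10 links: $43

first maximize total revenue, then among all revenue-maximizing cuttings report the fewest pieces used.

3

Consider every possible first cut. r[k] is the best of p[i]+r[k−i] over all sellable i≤k.
r[1] = 3
r[2] = 9
r[3] = 12  (first piece 1, then r[2]=9)
r[4] = 18  (first piece 2, then r[2]=9)
r[5] = 22
r[6] = 33
r[7] = 36  (first piece 1, then r[6]=33)
r[8] = 42  (first piece 2, then r[6]=33)
r[9] = 45  (first piece 1, then r[8]=42)
r[10] = 51  (first piece 2, then r[8]=42)
Maximum revenue is $51.
Now minimize piece count subject to staying optimal: for each k, pieces[k] = 1 + min over i with p[i]+r[k−i]=r[k] of pieces[k−i].
pieces[7] = 2
pieces[8] = 2
pieces[9] = 3
pieces[10] = 3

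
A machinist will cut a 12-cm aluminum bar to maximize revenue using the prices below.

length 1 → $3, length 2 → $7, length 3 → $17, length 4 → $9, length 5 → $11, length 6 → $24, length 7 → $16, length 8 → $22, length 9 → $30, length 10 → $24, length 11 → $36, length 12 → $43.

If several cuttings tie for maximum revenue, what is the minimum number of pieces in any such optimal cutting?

Let r[k] be the best obtainable value from length k. For each k, try every first piece i and keep the best of price[i] + r[k−i].
r[1] = 3
r[2] = max(3+3, 7+0) = 7
r[3] = max(3+7, 7+3, 17+0) = 17
r[4] = max(3+17, 7+7, 17+3, 9+0) = 20
r[5] = max(3+20, 7+17, 17+7, 9+3, 11+0) = 24
r[6] = max(3+24, 7+20, 17+17, 9+7, 11+3, 24+0) = 34
r[7] = max(3+34, 7+24, 17+20, …, 24+3, 16+0) = 37
r[8] = max(3+37, 7+34, 17+24, …, 16+3, 22+0) = 41
r[9] = max(3+41, 7+37, 17+34, …, 22+3, 30+0) = 51
r[10] = max(3+51, 7+41, 17+37, …, 30+3, 24+0) = 54
r[11] = max(3+54, 7+51, 17+41, …, 24+3, 36+0) = 58
r[12] = max(3+58, 7+54, 17+51, …, 36+3, 43+0) = 68
Maximum revenue is $68.
Now minimize piece count subject to staying optimal: for each k, pieces[k] = 1 + min over i with p[i]+r[k−i]=r[k] of pieces[k−i].
pieces[9] = 3
pieces[10] = 4
pieces[11] = 4
pieces[12] = 4

4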